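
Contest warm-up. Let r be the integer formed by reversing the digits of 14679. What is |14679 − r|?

Reverse of 14679 is 97641.
|14679 − 97641| = 82962

82962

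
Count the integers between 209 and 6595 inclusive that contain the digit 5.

The integers in [209, 6595] that contain the digit 5: 215, 225, 235, 245, 250, 251, …, 6594, 6595.
2507 qualify.

2507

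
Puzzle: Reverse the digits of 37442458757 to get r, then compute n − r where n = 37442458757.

-38342965716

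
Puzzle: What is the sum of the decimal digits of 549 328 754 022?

5+4+9+3+2+8+7+5+4+0+2+2 = 51

51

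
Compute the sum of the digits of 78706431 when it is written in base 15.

78706431 in base 15 is 6D9A656.
Digit sum: 6+13+9+10+6+5+6 = 55.

55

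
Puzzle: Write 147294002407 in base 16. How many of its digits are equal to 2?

147294002407 in base 16 is 224B681CE7.
The digit 2 appears 2 times.

2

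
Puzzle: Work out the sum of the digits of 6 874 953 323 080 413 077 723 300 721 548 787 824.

158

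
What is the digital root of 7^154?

7

The digital root of n equals n mod 9 (or 9 when 9 | n), so we need 7^154 mod 9.
7^154 ≡ 7 (mod 9), so the digital root is 7.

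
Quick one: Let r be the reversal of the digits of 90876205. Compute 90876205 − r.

40608396

Reverse of 90876205 is 50267809.
90876205 − 50267809 = 40608396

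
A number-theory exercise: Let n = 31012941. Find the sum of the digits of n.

21

3+1+0+1+2+9+4+1 = 21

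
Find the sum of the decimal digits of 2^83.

122

2^83 = 9671406556917033397649408
Sum of its 25 digits: 122.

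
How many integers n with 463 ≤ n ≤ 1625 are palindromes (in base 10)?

60

The integers in [463, 1625] that are palindromes (in base 10): 464, 474, 484, 494, 505, 515, …, 1441, 1551.
60 qualify.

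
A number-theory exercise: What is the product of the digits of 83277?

8×3×2×7×7 = 2352

2352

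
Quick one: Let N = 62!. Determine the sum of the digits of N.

62! = 31469973260387937525653122354950764088012280797258232192163168247821107200000000000000
Sum of its 86 digits: 306.

306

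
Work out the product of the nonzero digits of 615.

30

6×1×5 = 30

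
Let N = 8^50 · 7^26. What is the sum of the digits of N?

319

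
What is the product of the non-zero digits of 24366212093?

2×4×3×6×6×2×1×2×9×3 = 93312

93312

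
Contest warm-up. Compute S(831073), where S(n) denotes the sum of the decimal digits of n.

22

8+3+1+0+7+3 = 22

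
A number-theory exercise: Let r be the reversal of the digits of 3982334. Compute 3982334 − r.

Reverse of 3982334 is 4332893.
3982334 − 4332893 = -350559

-350559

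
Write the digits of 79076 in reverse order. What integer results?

Reversing 79076 gives 67097.

67097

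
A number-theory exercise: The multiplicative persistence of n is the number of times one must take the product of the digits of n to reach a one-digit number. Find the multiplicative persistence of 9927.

3

9927 → 1134 → 12 → 2 (3 steps)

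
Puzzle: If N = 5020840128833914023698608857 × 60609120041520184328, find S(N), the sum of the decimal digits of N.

5020840128833914023698608857 × 60609120041520184328 = 304308702077776362762635206008646240059813393096
Sum of its 48 digits: 195.

195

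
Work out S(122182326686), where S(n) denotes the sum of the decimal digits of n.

1+2+2+1+8+2+3+2+6+6+8+6 = 47

47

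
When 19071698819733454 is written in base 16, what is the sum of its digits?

124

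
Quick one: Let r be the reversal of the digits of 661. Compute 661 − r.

Reverse of 661 is 166.
661 − 166 = 495

495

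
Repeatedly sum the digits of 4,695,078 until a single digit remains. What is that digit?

3

4+6+9+5+0+7+8 = 39
3+9 = 12
1+2 = 3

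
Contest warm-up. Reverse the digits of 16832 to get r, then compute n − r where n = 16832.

Reverse of 16832 is 23861.
16832 − 23861 = -7029

-7029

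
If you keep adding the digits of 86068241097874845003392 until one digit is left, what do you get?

5

8+6+0+6+8+2+4+1+0+9+7+8+7+4+8+4+5+0+0+3+3+9+2 = 104
1+0+4 = 5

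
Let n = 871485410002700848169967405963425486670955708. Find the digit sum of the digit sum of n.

10

First digit sum: 208.
2+0+8 = 10.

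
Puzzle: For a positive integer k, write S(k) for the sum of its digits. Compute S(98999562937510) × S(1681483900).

S(98999562937510) = 9+8+9+9+9+5+6+2+9+3+7+5+1+0 = 82.
S(1681483900) = 1+6+8+1+4+8+3+9+0+0 = 40.
82 · 40 = 3280.

3280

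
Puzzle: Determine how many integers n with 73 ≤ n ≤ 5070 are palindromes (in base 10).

The integers in [73, 5070] that are palindromes (in base 10): 77, 88, 99, 101, 111, 121, …, 4994, 5005.
134 qualify.

134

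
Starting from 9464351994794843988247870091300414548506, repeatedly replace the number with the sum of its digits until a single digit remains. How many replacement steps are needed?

9464351994794843988247870091300414548506 → 192 → 12 → 3 (3 steps)

3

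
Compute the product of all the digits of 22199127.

4536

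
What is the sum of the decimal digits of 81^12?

117

81^12 = 79766443076872509863361
Sum of its 23 digits: 117.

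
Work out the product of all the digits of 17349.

756

1×7×3×4×9 = 756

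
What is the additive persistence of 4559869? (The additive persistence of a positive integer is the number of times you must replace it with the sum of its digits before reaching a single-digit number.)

4559869 → 46 → 10 → 1 (3 steps)

3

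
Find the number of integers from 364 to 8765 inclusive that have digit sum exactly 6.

62

The integers in [364, 8765] that have digit sum exactly 6: 402, 411, 420, 501, 510, 600, …, 5100, 6000.
62 qualify.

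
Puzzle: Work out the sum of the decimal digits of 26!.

26! = 403291461126605635584000000
Sum of its 27 digits: 81.

81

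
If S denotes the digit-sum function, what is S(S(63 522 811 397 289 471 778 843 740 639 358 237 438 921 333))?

10

First digit sum: 208.
2+0+8 = 10.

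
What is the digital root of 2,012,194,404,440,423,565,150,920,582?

2

2+0+1+2+1+9+4+4+0+4+4+4+0+4+2+3+5+6+5+1+5+0+9+2+0+5+8+2 = 92
9+2 = 11
1+1 = 2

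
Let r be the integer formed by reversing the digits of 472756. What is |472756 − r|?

184518

Reverse of 472756 is 657274.
|472756 − 657274| = 184518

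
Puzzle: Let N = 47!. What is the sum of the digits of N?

225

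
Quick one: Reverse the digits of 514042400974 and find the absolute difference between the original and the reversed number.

35038160559

Reverse of 514042400974 is 479004240415.
|514042400974 − 479004240415| = 35038160559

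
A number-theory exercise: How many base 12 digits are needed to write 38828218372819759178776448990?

38828218372819759178776448990 in base 12 is 3485119216A5836694917726252, which has 27 digits.

27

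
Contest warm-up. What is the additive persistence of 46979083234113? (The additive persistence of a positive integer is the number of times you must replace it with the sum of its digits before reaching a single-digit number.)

2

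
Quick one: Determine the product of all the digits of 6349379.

6×3×4×9×3×7×9 = 122472

122472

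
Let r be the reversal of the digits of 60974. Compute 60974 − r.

13068

Reverse of 60974 is 47906.
60974 − 47906 = 13068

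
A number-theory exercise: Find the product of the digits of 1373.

63

1×3×7×3 = 63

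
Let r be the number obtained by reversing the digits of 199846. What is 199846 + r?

Reverse of 199846 is 648991.
199846 + 648991 = 848837

848837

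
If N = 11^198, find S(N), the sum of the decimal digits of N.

1009

11^198 = 156946509471456053067919046607778209965771259504948582489855492239980383980825548822368765834159376513519684340813231776441618746842197628264511664812727788324193189716236172201170988327488959873357917098281
Sum of its 207 digits: 1009.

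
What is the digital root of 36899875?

3+6+8+9+9+8+7+5 = 55
5+5 = 10
1+0 = 1

1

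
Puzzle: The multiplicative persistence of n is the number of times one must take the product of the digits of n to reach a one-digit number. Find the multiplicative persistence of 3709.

3709 → 0 (1 step)

1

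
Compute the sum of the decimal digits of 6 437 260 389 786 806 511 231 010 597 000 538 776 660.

6+4+3+7+2+6+0+3+8+9+7+8+6+8+0+6+5+1+1+2+3+1+0+1+0+5+9+7+0+0+0+5+3+8+7+7+6+6+6+0 = 166

166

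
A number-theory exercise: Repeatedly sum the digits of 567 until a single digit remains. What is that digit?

9

5+6+7 = 18
1+8 = 9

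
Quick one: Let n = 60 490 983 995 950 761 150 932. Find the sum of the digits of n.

110

6+0+4+9+0+9+8+3+9+9+5+9+5+0+7+6+1+1+5+0+9+3+2 = 110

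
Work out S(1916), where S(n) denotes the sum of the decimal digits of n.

17

1+9+1+6 = 17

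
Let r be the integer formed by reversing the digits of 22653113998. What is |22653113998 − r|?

67278021624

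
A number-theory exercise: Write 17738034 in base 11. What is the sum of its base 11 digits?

34

17738034 in base 11 is A015936.
Digit sum: 10+0+1+5+9+3+6 = 34.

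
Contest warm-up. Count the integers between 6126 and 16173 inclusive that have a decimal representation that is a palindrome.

100

The integers in [6126, 16173] that have a decimal representation that is a palindrome: 6226, 6336, 6446, 6556, 6666, 6776, …, 16061, 16161.
100 qualify.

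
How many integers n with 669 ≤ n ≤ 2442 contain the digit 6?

439

The integers in [669, 2442] that contain the digit 6: 669, 670, 671, 672, 673, 674, …, 2426, 2436.
439 qualify.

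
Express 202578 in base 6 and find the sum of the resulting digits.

13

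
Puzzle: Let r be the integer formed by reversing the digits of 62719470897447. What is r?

74479807491726

Reversing 62719470897447 gives 74479807491726.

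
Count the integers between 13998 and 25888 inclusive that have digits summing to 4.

The integers in [13998, 25888] that have digits summing to 4: 20002, 20011, 20020, 20101, 20110, 20200, 21001, 21010, 21100, 22000.
10 qualify.

10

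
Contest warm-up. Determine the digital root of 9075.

3

9+0+7+5 = 21
2+1 = 3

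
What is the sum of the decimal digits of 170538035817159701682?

87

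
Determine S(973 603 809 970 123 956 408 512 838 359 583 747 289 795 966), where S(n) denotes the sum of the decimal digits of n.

9+7+3+6+0+3+8+0+9+9+7+0+1+2+3+9+5+6+4+0+8+5+1+2+8+3+8+3+5+9+5+8+3+7+4+7+2+8+9+7+9+5+9+6+6 = 238

238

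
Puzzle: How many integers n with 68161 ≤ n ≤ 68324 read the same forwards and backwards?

2

The integers in [68161, 68324] that read the same forwards and backwards: 68186, 68286.
2 qualify.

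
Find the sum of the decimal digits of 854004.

8+5+4+0+0+4 = 21

21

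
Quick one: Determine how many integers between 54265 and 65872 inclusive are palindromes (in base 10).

116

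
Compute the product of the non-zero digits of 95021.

90

9×5×2×1 = 90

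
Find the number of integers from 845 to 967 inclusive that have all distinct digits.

The integers in [845, 967] that have all distinct digits: 845, 846, 847, 849, 850, 851, …, 965, 967.
91 qualify.

91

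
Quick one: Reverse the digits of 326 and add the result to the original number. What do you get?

Reverse of 326 is 623.
326 + 623 = 949

949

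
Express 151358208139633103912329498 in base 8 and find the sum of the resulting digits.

151358208139633103912329498 in base 8 is 76463261636103206430145060432.
Digit sum: 7+6+4+6+3+2+6+1+6+3+6+1+0+3+2+0+6+4+3+0+1+4+5+0+6+0+4+3+2 = 94.

94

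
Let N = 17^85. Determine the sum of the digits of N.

458

17^85 = 387398841060856728666481830078934303451511026537231722901062889198807651406663242475428593734254127224657
Sum of its 105 digits: 458.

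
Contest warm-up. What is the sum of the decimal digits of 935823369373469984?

101

9+3+5+8+2+3+3+6+9+3+7+3+4+6+9+9+8+4 = 101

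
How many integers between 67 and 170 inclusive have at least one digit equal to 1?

74

The integers in [67, 170] that have at least one digit equal to 1: 71, 81, 91, 100, 101, 102, …, 169, 170.
74 qualify.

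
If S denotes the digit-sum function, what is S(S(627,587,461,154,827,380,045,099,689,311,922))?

8

First digit sum: 152.
1+5+2 = 8.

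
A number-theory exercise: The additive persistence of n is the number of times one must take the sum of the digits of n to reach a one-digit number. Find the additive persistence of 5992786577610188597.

2

5992786577610188597 → 110 → 2 (2 steps)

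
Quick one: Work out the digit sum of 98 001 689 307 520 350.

66

9+8+0+0+1+6+8+9+3+0+7+5+2+0+3+5+0 = 66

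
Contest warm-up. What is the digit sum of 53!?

53! = 4274883284060025564298013753389399649690343788366813724672000000000000
Sum of its 70 digits: 279.

279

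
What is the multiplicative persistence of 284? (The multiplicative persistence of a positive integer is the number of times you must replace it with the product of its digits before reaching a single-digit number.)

3

284 → 64 → 24 → 8 (3 steps)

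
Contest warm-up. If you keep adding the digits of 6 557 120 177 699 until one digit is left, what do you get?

6+5+5+7+1+2+0+1+7+7+6+9+9 = 65
6+5 = 11
1+1 = 2

2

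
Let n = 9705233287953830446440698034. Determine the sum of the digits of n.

9+7+0+5+2+3+3+2+8+7+9+5+3+8+3+0+4+4+6+4+4+0+6+9+8+0+3+4 = 126

126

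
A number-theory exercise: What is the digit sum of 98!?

639

98! = 9426890448883247745626185743057242473809693764078951663494238777294707070023223798882976159207729119823605850588608460429412647567360000000000000000000000
Sum of its 154 digits: 639.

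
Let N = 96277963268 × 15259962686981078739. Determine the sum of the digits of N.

141

96277963268 × 15259962686981078739 = 1469198127048214880644457759052
Sum of its 31 digits: 141.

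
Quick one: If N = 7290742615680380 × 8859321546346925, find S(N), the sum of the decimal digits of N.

139

7290742615680380 × 8859321546346925 = 64591033143966928865412395831500
Sum of its 32 digits: 139.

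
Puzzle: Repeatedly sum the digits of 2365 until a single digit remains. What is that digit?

7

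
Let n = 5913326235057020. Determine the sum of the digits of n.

5+9+1+3+3+2+6+2+3+5+0+5+7+0+2+0 = 53

53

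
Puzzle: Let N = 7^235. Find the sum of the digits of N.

952

7^235 = 3963139900210561731523398928530637298094788065266356809017937107449348934442416116515113446249031497473582567399518465936555383233938368079497625966988611738127819219623828439774036655232918838785943
Sum of its 199 digits: 952.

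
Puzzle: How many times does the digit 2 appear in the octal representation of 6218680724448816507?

6218680724448816507 in base 8 is 531151422570025626573.
The digit 2 appears 4 times.

4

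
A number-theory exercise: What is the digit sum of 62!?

306

62! = 31469973260387937525653122354950764088012280797258232192163168247821107200000000000000
Sum of its 86 digits: 306.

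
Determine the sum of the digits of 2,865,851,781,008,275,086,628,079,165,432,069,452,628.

2+8+6+5+8+5+1+7+8+1+0+0+8+2+7+5+0+8+6+6+2+8+0+7+9+1+6+5+4+3+2+0+6+9+4+5+2+6+2+8 = 182

182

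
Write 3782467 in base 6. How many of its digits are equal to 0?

3782467 in base 6 is 213023231.
The digit 0 appears 1 time.

1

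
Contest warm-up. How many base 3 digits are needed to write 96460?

96460 in base 3 is 11220022121, which has 11 digits.

11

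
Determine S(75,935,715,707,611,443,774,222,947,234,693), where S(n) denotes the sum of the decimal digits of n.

146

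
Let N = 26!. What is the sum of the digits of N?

81

26! = 403291461126605635584000000
Sum of its 27 digits: 81.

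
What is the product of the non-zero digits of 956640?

9×5×6×6×4 = 6480

6480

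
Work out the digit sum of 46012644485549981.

80

4+6+0+1+2+6+4+4+4+8+5+5+4+9+9+8+1 = 80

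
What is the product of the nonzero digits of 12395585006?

1×2×3×9×5×5×8×5×6 = 324000

324000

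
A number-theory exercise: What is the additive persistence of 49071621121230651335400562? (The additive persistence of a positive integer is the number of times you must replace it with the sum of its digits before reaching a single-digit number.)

49071621121230651335400562 → 79 → 16 → 7 (3 steps)

3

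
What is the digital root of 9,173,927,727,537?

6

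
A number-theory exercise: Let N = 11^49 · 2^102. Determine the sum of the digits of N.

11^49 · 2^102 = 5411294004154528722937675916293248334087532525182654318172465927319777974486564864
Sum of its 82 digits: 380.

380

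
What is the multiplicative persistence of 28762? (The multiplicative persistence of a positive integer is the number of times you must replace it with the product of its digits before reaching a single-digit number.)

4

28762 → 1344 → 48 → 32 → 6 (4 steps)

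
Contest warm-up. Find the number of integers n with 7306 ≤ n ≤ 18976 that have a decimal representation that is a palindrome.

The integers in [7306, 18976] that have a decimal representation that is a palindrome: 7337, 7447, 7557, 7667, 7777, 7887, …, 18781, 18881.
116 qualify.

116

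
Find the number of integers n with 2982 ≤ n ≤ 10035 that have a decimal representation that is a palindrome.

72

The integers in [2982, 10035] that have a decimal representation that is a palindrome: 2992, 3003, 3113, 3223, 3333, 3443, …, 9999, 10001.
72 qualify.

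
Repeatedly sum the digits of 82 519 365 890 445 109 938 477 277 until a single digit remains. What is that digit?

7

8+2+5+1+9+3+6+5+8+9+0+4+4+5+1+0+9+9+3+8+4+7+7+2+7+7 = 133
1+3+3 = 7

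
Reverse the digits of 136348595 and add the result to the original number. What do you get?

Reverse of 136348595 is 595843631.
136348595 + 595843631 = 732192226

732192226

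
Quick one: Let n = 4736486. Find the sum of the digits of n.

4+7+3+6+4+8+6 = 38

38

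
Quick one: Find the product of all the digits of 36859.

3×6×8×5×9 = 6480

6480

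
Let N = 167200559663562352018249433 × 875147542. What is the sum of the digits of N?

155

167200559663562352018249433 × 875147542 = 146325158810590939332509730432843686
Sum of its 36 digits: 155.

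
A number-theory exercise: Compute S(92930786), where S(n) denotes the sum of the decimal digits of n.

44

9+2+9+3+0+7+8+6 = 44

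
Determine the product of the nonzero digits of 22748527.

62720

2×2×7×4×8×5×2×7 = 62720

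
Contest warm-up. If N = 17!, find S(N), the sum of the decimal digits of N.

63

17! = 355687428096000
Sum of its 15 digits: 63.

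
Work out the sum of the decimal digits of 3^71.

180

3^71 = 7509466514979724803946715958257547
Sum of its 34 digits: 180.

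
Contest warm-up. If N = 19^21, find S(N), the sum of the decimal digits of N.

19^21 = 714209495693373205673756419
Sum of its 27 digits: 127.

127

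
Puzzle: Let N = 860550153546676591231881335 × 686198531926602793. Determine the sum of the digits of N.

206

860550153546676591231881335 × 686198531926602793 = 590508252012942092628333837746499440655568655
Sum of its 45 digits: 206.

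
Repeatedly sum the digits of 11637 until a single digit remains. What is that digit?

1+1+6+3+7 = 18
1+8 = 9

9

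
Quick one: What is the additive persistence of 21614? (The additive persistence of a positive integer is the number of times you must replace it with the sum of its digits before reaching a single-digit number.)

2

21614 → 14 → 5 (2 steps)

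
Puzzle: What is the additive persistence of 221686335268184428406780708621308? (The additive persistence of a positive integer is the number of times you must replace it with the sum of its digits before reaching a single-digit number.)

221686335268184428406780708621308 → 139 → 13 → 4 (3 steps)

3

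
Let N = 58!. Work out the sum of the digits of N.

58! = 2350561331282878571829474910515074683828862318181142924420699914240000000000000
Sum of its 79 digits: 288.

288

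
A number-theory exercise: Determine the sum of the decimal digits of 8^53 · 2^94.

8^53 · 2^94 = 14474011154664524427946373126085988481658748083205070504932198000989141204992
Sum of its 77 digits: 326.

326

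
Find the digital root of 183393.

9

1+8+3+3+9+3 = 27
2+7 = 9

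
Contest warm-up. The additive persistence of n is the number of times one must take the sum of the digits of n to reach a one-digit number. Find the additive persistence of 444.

444 → 12 → 3 (2 steps)

2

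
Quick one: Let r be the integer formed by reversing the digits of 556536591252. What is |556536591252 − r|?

304340955597

Reverse of 556536591252 is 252195635655.
|556536591252 − 252195635655| = 304340955597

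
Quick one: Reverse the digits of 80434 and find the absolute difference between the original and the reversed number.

37026

Reverse of 80434 is 43408.
|80434 − 43408| = 37026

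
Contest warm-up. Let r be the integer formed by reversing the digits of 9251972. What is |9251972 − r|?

Reverse of 9251972 is 2791529.
|9251972 − 2791529| = 6460443

6460443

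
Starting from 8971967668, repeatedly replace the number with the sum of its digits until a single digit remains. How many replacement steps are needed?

3

8971967668 → 67 → 13 → 4 (3 steps)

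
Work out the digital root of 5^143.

2

The digital root of n equals n mod 9 (or 9 when 9 | n), so we need 5^143 mod 9.
5^143 ≡ 2 (mod 9), so the digital root is 2.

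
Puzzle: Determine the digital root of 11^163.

2

The digital root of n equals n mod 9 (or 9 when 9 | n), so we need 11^163 mod 9.
11^163 ≡ 2 (mod 9), so the digital root is 2.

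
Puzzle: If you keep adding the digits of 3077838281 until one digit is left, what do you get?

2

3+0+7+7+8+3+8+2+8+1 = 47
4+7 = 11
1+1 = 2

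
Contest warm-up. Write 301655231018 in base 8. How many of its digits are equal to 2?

1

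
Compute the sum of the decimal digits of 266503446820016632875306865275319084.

151

2+6+6+5+0+3+4+4+6+8+2+0+0+1+6+6+3+2+8+7+5+3+0+6+8+6+5+2+7+5+3+1+9+0+8+4 = 151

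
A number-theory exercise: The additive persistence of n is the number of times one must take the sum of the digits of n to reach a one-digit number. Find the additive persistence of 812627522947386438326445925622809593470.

3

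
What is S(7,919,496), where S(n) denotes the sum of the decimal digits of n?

7+9+1+9+4+9+6 = 45

45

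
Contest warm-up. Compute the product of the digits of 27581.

2×7×5×8×1 = 560

560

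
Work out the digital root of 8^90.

The digital root of n equals n mod 9 (or 9 when 9 | n), so we need 8^90 mod 9.
8^90 ≡ 1 (mod 9), so the digital root is 1.

1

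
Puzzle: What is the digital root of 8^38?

The digital root of n equals n mod 9 (or 9 when 9 | n), so we need 8^38 mod 9.
8^38 ≡ 1 (mod 9), so the digital root is 1.

1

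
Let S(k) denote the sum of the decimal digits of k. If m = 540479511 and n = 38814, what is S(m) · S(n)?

S(540479511) = 5+4+0+4+7+9+5+1+1 = 36.
S(38814) = 3+8+8+1+4 = 24.
36 · 24 = 864.

864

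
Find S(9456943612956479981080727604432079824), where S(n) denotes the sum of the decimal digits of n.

180

9+4+5+6+9+4+3+6+1+2+9+5+6+4+7+9+9+8+1+0+8+0+7+2+7+6+0+4+4+3+2+0+7+9+8+2+4 = 180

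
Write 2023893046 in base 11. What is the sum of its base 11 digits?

66

2023893046 in base 11 is 94948688A.
Digit sum: 9+4+9+4+8+6+8+8+10 = 66.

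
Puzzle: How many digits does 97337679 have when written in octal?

9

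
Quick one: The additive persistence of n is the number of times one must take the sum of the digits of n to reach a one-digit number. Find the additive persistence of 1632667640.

2

1632667640 → 41 → 5 (2 steps)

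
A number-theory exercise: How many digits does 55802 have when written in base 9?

5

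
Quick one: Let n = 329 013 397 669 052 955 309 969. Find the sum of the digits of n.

3+2+9+0+1+3+3+9+7+6+6+9+0+5+2+9+5+5+3+0+9+9+6+9 = 120

120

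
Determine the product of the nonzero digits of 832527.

8×3×2×5×2×7 = 3360

3360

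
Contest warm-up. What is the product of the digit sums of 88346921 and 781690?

1271

S(88346921) = 8+8+3+4+6+9+2+1 = 41.
S(781690) = 7+8+1+6+9+0 = 31.
41 · 31 = 1271.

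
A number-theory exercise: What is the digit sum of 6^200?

747

6^200 = 426825223812027400796974891518773732342988745354489429495479078935112929549619739019072139340757097296812815466676129830954465240517595242384015591919845376
Sum of its 156 digits: 747.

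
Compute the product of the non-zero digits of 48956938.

1866240

4×8×9×5×6×9×3×8 = 1866240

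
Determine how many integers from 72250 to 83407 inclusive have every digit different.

The integers in [72250, 83407] that have every digit different: 72301, 72304, 72305, 72306, 72308, 72309, …, 83406, 83407.
3407 qualify.

3407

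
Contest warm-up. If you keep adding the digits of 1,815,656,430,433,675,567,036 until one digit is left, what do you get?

4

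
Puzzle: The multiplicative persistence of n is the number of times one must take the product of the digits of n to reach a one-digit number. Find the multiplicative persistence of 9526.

2

9526 → 540 → 0 (2 steps)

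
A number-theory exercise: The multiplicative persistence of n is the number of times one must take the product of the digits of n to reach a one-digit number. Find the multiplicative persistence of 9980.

1

9980 → 0 (1 step)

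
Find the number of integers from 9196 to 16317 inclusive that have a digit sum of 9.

161

The integers in [9196, 16317] that have a digit sum of 9: 10008, 10017, 10026, 10035, 10044, 10053, …, 16110, 16200.
161 qualify.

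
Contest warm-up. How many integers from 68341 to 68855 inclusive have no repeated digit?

The integers in [68341, 68855] that have no repeated digit: 68341, 68342, 68345, 68347, 68349, 68350, …, 68794, 68795.
149 qualify.

149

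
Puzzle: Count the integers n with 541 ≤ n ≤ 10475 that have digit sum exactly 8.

156

The integers in [541, 10475] that have digit sum exactly 8: 602, 611, 620, 701, 710, 800, …, 10421, 10430.
156 qualify.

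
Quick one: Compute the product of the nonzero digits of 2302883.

2×3×2×8×8×3 = 2304

2304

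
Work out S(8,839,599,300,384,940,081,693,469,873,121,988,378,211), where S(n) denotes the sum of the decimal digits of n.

197

8+8+3+9+5+9+9+3+0+0+3+8+4+9+4+0+0+8+1+6+9+3+4+6+9+8+7+3+1+2+1+9+8+8+3+7+8+2+1+1 = 197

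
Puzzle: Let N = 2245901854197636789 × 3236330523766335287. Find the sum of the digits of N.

156

2245901854197636789 × 3236330523766335287 = 7268480724123221456718788790420073443
Sum of its 37 digits: 156.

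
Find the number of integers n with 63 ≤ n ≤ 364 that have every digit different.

221

The integers in [63, 364] that have every digit different: 63, 64, 65, 67, 68, 69, …, 362, 364.
221 qualify.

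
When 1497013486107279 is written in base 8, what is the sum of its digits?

1497013486107279 in base 8 is 52430323504035217.
Digit sum: 5+2+4+3+0+3+2+3+5+0+4+0+3+5+2+1+7 = 49.

49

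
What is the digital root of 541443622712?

5

5+4+1+4+4+3+6+2+2+7+1+2 = 41
4+1 = 5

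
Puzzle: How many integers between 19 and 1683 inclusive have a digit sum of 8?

The integers in [19, 1683] that have a digit sum of 8: 26, 35, 44, 53, 62, 71, …, 1601, 1610.
78 qualify.

78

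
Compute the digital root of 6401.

2

6+4+0+1 = 11
1+1 = 2
(Equivalently, 6401 mod 9 = 2.)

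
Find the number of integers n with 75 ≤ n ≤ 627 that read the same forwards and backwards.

56

The integers in [75, 627] that read the same forwards and backwards: 77, 88, 99, 101, 111, 121, …, 616, 626.
56 qualify.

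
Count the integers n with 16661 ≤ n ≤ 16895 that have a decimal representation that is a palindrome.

The integers in [16661, 16895] that have a decimal representation that is a palindrome: 16661, 16761, 16861.
3 qualify.

3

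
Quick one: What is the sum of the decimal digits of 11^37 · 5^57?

403

11^37 · 5^57 = 2359497915532647586925366638878079260176201525922579094185493886470794677734375
Sum of its 79 digits: 403.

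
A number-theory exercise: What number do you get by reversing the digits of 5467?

7645

Reversing 5467 gives 7645.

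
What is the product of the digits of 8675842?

107520

8×6×7×5×8×4×2 = 107520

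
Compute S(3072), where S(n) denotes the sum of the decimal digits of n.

12

3+0+7+2 = 12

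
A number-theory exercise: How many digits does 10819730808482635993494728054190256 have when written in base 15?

29

10819730808482635993494728054190256 in base 15 is CA6868321A0228C04BB969EBB8E71, which has 29 digits.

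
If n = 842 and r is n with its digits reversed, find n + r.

1090

Reverse of 842 is 248.
842 + 248 = 1090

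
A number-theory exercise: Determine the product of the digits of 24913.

2×4×9×1×3 = 216

216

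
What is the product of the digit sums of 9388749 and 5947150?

1488

S(9388749) = 9+3+8+8+7+4+9 = 48.
S(5947150) = 5+9+4+7+1+5+0 = 31.
48 · 31 = 1488.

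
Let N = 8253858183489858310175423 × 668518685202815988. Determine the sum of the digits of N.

201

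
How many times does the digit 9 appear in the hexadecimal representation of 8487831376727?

1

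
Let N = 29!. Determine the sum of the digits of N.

29! = 8841761993739701954543616000000
Sum of its 31 digits: 126.

126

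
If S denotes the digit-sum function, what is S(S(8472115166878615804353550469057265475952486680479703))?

13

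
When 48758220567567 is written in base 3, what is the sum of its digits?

48758220567567 in base 3 is 20101122020111020002002021000.
Digit sum: 2+0+1+0+1+1+2+2+0+2+0+1+1+1+0+2+0+0+0+2+0+0+2+0+2+1+0+0+0 = 23.

23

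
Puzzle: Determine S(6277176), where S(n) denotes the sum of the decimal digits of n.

6+2+7+7+1+7+6 = 36

36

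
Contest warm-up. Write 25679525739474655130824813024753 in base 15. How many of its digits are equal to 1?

25679525739474655130824813024753 in base 15 is 6BA6A489117C370BA75821E77BD.
The digit 1 appears 3 times.

3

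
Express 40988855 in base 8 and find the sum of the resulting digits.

33

40988855 in base 8 is 234270267.
Digit sum: 2+3+4+2+7+0+2+6+7 = 33.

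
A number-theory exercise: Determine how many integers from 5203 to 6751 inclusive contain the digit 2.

The integers in [5203, 6751] that contain the digit 2: 5203, 5204, 5205, 5206, 5207, 5208, …, 6732, 6742.
458 qualify.

458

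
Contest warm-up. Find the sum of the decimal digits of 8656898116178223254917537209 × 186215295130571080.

207

8656898116178223254917537209 × 186215295130571080 = 1612046837619412652469685474923109799319315720
Sum of its 46 digits: 207.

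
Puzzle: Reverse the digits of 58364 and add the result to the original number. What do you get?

104749

Reverse of 58364 is 46385.
58364 + 46385 = 104749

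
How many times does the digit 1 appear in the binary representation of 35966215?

11

35966215 in base 2 is 10001001001100110100000111.
The digit 1 appears 11 times.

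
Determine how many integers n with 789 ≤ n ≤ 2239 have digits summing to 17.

98

The integers in [789, 2239] that have digits summing to 17: 791, 809, 818, 827, 836, 845, …, 2186, 2195.
98 qualify.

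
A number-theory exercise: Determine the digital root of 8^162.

1

The digital root of n equals n mod 9 (or 9 when 9 | n), so we need 8^162 mod 9.
8^162 ≡ 1 (mod 9), so the digital root is 1.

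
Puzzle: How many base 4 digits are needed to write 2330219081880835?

26

2330219081880835 in base 4 is 20101311021220213331110003, which has 26 digits.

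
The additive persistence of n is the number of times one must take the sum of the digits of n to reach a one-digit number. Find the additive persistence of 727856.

727856 → 35 → 8 (2 steps)

2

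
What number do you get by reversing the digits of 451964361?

Reversing 451964361 gives 163469154.

163469154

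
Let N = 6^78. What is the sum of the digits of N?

270

6^78 = 4963608617944918181428679924706605506341271472266715087241216
Sum of its 61 digits: 270.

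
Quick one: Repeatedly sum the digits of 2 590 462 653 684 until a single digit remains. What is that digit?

6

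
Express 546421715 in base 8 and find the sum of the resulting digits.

35

546421715 in base 8 is 4044335723.
Digit sum: 4+0+4+4+3+3+5+7+2+3 = 35.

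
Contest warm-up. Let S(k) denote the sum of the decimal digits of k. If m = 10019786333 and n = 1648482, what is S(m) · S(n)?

S(10019786333) = 1+0+0+1+9+7+8+6+3+3+3 = 41.
S(1648482) = 1+6+4+8+4+8+2 = 33.
41 · 33 = 1353.

1353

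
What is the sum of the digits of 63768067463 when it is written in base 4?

35

63768067463 in base 4 is 323120313313312013.
Digit sum: 3+2+3+1+2+0+3+1+3+3+1+3+3+1+2+0+1+3 = 35.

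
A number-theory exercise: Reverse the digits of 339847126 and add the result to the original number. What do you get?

Reverse of 339847126 is 621748933.
339847126 + 621748933 = 961596059

961596059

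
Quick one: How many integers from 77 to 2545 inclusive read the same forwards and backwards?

The integers in [77, 2545] that read the same forwards and backwards: 77, 88, 99, 101, 111, 121, …, 2332, 2442.
108 qualify.

108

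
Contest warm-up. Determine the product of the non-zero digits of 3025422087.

26880

3×2×5×4×2×2×8×7 = 26880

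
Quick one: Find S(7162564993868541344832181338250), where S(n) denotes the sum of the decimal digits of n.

7+1+6+2+5+6+4+9+9+3+8+6+8+5+4+1+3+4+4+8+3+2+1+8+1+3+3+8+2+5+0 = 139

139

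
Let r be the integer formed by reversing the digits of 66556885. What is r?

58865566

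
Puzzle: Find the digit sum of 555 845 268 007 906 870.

5+5+5+8+4+5+2+6+8+0+0+7+9+0+6+8+7+0 = 85

85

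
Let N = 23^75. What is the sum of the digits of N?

494

23^75 = 1347682848605884696513664028966541886037905988574062509928993915940186470356144025219775950324148244807
Sum of its 103 digits: 494.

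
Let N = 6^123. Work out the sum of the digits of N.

6^123 = 515945462261783755152398841011116745459156698526467621650685651061658400624853041221985753890816
Sum of its 96 digits: 423.

423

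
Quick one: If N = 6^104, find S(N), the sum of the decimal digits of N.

378

6^104 = 846700936056091894301310586236842935416138248772949513519821268414868295354679296
Sum of its 81 digits: 378.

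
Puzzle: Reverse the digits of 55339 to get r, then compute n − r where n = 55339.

-38016

Reverse of 55339 is 93355.
55339 − 93355 = -38016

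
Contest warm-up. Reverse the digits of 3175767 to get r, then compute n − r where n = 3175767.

-4499946

Reverse of 3175767 is 7675713.
3175767 − 7675713 = -4499946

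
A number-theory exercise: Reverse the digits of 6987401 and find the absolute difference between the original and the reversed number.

5939505

Reverse of 6987401 is 1047896.
|6987401 − 1047896| = 5939505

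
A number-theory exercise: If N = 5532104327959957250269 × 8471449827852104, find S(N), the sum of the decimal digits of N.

5532104327959957250269 × 8471449827852104 = 46864944256756259336990707166246215976
Sum of its 38 digits: 191.

191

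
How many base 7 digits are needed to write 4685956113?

4685956113 in base 7 is 224056653426, which has 12 digits.

12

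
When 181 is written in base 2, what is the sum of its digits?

181 in base 2 is 10110101.
Digit sum: 1+0+1+1+0+1+0+1 = 5.

5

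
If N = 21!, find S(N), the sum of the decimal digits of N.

63

21! = 51090942171709440000
Sum of its 20 digits: 63.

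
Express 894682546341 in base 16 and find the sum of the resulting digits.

66

894682546341 in base 16 is D04F3C40A5.
Digit sum: 13+0+4+15+3+12+4+0+10+5 = 66.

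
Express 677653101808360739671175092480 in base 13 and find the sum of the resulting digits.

148

677653101808360739671175092480 in base 13 is 75059034CA8615AA5B145278235.
Digit sum: 7+5+0+5+9+0+3+4+12+10+8+6+1+5+10+10+5+11+1+4+5+2+7+8+2+3+5 = 148.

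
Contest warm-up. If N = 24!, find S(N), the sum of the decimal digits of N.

81

24! = 620448401733239439360000
Sum of its 24 digits: 81.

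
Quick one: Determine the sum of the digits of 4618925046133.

52

4+6+1+8+9+2+5+0+4+6+1+3+3 = 52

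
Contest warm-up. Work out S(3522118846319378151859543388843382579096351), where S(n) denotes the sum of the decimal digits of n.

3+5+2+2+1+1+8+8+4+6+3+1+9+3+7+8+1+5+1+8+5+9+5+4+3+3+8+8+8+4+3+3+8+2+5+7+9+0+9+6+3+5+1 = 204

204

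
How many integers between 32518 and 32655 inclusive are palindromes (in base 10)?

The integers in [32518, 32655] that are palindromes (in base 10): 32523, 32623.
2 qualify.

2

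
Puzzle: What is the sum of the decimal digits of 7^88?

277

7^88 = 233683216210633558353880137011125430143959282107856711392134007594290612801
Sum of its 75 digits: 277.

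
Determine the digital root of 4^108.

1

The digital root of n equals n mod 9 (or 9 when 9 | n), so we need 4^108 mod 9.
4^108 ≡ 1 (mod 9), so the digital root is 1.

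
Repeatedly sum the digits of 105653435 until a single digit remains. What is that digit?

1+0+5+6+5+3+4+3+5 = 32
3+2 = 5
(Equivalently, 105653435 mod 9 = 5.)

5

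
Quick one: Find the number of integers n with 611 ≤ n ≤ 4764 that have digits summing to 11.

216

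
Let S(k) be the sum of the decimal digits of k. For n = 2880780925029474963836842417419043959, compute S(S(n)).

First digit sum: 180.
1+8+0 = 9.

9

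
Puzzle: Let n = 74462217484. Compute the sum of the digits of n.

49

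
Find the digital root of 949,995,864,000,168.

9+4+9+9+9+5+8+6+4+0+0+0+1+6+8 = 78
7+8 = 15
1+5 = 6

6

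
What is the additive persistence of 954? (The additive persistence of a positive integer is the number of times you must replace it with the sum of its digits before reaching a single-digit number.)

954 → 18 → 9 (2 steps)

2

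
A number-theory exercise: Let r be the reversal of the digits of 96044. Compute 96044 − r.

Reverse of 96044 is 44069.
96044 − 44069 = 51975

51975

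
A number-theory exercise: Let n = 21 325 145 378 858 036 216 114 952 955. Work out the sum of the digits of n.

2+1+3+2+5+1+4+5+3+7+8+8+5+8+0+3+6+2+1+6+1+1+4+9+5+2+9+5+5 = 121

121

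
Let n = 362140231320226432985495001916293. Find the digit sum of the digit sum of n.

First digit sum: 117.
1+1+7 = 9.

9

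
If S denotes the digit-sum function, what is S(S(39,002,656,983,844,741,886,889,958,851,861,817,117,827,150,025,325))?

8

First digit sum: 242.
2+4+2 = 8.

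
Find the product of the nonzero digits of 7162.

84

7×1×6×2 = 84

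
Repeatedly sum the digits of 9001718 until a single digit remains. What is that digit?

8

9+0+0+1+7+1+8 = 26
2+6 = 8
(Equivalently, 9001718 mod 9 = 8.)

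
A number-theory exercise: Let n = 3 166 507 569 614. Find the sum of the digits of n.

59

3+1+6+6+5+0+7+5+6+9+6+1+4 = 59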